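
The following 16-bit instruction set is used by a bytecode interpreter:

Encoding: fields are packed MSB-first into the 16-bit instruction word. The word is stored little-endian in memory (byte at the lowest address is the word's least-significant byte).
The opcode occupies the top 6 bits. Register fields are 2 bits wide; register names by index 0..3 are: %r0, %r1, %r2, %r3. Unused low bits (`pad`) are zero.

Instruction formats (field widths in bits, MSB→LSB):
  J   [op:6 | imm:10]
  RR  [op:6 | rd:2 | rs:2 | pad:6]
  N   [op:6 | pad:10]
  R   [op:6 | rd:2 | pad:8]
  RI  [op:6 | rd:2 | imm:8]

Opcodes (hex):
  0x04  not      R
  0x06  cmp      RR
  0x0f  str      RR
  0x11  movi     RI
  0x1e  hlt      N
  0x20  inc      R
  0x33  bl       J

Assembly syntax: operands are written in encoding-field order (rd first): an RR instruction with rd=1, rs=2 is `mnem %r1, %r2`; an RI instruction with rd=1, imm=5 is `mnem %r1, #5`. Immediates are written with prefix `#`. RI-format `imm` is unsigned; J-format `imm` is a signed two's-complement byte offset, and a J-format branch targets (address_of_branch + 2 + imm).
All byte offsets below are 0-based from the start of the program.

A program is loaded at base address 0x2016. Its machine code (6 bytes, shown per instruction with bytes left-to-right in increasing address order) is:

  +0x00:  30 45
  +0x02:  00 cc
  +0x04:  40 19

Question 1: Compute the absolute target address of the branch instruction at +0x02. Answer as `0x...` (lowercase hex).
0x201a

@+02  little-endian(00 cc) = 0xcc00
  op=0xcc00>>10=0x33 ⇒ bl (J)
  imm: (w>>0)&0x3ff=0x0 → #0
  target = base 0x2016 + off 0x02 + 2 + imm 0 = 0x201a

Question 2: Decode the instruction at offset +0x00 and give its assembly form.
off 0x00: read 30 45 as little → 0x4530
  opcode bits[15:10]=0x11: movi/RI
  rd: (w>>8)&0x3=0x1 → %r1
  imm: (w>>0)&0xff=0x30 → #48

movi %r1, #48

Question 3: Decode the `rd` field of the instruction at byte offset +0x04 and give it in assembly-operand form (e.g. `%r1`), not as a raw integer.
%r1

[04] 40 19 → 0x1940
  opcode bits[15:10]=0x6: cmp/RR
  rd@[9:8]=0x1 ⇒ %r1
  rs@[7:6]=0x1 ⇒ %r1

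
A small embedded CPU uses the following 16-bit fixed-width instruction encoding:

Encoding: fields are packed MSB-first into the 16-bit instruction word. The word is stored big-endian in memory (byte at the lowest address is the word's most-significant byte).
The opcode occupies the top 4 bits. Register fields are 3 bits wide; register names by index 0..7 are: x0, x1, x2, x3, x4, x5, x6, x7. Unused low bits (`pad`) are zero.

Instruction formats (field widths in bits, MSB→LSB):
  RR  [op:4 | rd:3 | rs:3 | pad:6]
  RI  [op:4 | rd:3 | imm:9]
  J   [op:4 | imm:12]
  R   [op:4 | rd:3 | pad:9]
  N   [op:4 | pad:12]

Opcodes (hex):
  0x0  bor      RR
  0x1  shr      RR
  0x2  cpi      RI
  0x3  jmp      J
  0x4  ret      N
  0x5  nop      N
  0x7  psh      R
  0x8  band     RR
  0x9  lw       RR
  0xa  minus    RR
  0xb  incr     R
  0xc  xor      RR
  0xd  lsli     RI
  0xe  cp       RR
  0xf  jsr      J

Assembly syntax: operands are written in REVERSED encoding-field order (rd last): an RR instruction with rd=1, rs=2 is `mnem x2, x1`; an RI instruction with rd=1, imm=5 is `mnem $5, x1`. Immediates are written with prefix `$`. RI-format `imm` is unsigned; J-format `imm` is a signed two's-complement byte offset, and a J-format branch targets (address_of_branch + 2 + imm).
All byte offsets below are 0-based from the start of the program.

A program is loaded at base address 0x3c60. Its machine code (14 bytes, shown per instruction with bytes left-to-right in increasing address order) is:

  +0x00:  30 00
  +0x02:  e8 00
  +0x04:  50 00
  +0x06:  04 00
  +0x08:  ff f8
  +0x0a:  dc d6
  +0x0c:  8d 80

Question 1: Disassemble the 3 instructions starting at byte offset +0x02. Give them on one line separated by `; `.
[02] e8 00 → 0xe800
  opcode bits[15:12]=0xe: cp/RR
  rd@[11:9]=0x4 ⇒ x4
  rs@[8:6]=0x0 ⇒ x0
[04] 50 00 → 0x5000
  opcode bits[15:12]=0x5: nop/N
[06] 04 00 → 0x0400
  opcode bits[15:12]=0x0: bor/RR
  rd@[11:9]=0x2 ⇒ x2
  rs@[8:6]=0x0 ⇒ x0

cp x0, x4; nop; bor x0, x2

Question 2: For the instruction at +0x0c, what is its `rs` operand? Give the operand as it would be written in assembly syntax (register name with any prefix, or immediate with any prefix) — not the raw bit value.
+0x0c: 8d 80 ⇒ word 0x8d80 (big)
  top 4b → 0x8 → band [RR]
  rd: (w>>9)&0x7=0x6 → x6
  rs: (w>>6)&0x7=0x6 → x6

x6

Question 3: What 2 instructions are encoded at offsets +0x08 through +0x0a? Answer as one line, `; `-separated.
jsr $-8; lsli $214, x6

off 0x08: read ff f8 as big → 0xfff8
  opcode bits[15:12]=0xf: jsr/J
  imm: (w>>0)&0xfff=0xff8 (s12→-8) → $-8
off 0x0a: read dc d6 as big → 0xdcd6
  opcode bits[15:12]=0xd: lsli/RI
  rd: (w>>9)&0x7=0x6 → x6
  imm: (w>>0)&0x1ff=0xd6 → $214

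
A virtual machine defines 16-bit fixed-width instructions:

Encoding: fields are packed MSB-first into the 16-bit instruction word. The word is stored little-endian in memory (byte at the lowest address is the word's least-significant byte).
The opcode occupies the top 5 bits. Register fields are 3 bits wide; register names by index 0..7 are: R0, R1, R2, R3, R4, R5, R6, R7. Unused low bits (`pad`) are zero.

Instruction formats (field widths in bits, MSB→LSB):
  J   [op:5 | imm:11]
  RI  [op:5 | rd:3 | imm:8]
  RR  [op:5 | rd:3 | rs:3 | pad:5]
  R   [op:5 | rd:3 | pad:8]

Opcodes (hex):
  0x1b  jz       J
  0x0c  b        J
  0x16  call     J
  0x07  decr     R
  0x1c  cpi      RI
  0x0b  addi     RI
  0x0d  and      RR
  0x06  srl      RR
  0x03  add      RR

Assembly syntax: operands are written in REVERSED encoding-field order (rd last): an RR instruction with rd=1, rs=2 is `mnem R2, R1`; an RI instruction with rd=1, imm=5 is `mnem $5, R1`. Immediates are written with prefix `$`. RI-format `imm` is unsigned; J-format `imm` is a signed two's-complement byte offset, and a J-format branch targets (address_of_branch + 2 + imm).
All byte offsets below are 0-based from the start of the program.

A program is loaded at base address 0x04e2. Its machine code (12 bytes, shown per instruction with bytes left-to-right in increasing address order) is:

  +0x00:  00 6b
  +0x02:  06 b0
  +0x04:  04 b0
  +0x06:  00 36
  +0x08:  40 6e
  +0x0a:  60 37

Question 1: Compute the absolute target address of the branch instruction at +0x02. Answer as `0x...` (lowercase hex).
off 0x02: read 06 b0 as little → 0xb006
  opcode bits[15:11]=0x16: call/J
  imm@[10:0]=0x6 ⇒ $6
  target = base 0x04e2 + off 0x02 + 2 + imm 6 = 0x04ec

0x04ec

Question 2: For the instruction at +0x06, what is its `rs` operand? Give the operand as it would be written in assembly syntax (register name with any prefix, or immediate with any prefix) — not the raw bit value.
@+06  little-endian(00 36) = 0x3600
  op=0x3600>>11=0x6 ⇒ srl (RR)
  rd: (w>>8)&0x7=0x6 → R6
  rs: (w>>5)&0x7=0x0 → R0

R0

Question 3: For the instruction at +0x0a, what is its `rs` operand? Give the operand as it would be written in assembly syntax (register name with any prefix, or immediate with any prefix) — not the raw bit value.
R3

[0a] 60 37 → 0x3760
  opcode bits[15:11]=0x6: srl/RR
  rd: (w>>8)&0x7=0x7 → R7
  rs: (w>>5)&0x7=0x3 → R3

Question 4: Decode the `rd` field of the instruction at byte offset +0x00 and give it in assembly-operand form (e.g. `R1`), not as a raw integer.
@+00  little-endian(00 6b) = 0x6b00
  top 5b → 0xd → and [RR]
  [10:8] rd=3 = R3
  [7:5] rs=0 = R0

R3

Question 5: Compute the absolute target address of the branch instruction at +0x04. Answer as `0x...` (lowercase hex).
off 0x04: read 04 b0 as little → 0xb004
  top 5b → 0x16 → call [J]
  imm: (w>>0)&0x7ff=0x4 → $4
  target = base 0x04e2 + off 0x04 + 2 + imm 4 = 0x04ec

0x04ec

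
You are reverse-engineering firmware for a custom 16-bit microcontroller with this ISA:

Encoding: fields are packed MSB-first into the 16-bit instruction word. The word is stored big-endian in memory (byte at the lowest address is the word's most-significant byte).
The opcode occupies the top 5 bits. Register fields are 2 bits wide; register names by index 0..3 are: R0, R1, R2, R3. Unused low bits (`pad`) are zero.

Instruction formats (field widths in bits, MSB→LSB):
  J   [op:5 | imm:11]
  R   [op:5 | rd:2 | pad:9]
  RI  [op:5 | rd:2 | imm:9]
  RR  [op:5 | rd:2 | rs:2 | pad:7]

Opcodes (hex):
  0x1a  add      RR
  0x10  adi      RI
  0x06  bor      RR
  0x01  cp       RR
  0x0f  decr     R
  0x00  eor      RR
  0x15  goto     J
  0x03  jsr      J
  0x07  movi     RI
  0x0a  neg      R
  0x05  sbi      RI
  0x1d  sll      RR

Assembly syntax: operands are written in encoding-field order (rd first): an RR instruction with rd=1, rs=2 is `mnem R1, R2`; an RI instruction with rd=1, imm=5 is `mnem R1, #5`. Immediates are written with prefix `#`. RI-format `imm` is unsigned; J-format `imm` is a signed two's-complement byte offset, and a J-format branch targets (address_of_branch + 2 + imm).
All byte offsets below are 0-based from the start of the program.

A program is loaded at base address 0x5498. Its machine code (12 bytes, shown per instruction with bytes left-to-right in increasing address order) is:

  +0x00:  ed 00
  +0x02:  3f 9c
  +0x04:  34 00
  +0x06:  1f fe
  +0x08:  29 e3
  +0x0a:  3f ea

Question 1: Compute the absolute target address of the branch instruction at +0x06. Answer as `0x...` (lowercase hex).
@+06  big-endian(1f fe) = 0x1ffe
  opcode bits[15:11]=0x3: jsr/J
  imm: (w>>0)&0x7ff=0x7fe (s11→-2) → #-2
  target = base 0x5498 + off 0x06 + 2 + imm -2 = 0x549e

0x549e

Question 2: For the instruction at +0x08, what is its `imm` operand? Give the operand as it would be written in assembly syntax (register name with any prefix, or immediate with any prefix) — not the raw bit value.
+0x08: 29 e3 ⇒ word 0x29e3 (big)
  op=0x29e3>>11=0x5 ⇒ sbi (RI)
  rd@[10:9]=0x0 ⇒ R0
  imm@[8:0]=0x1e3 ⇒ #483

#483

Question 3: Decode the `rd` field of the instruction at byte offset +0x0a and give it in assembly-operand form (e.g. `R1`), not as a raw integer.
@+0a  big-endian(3f ea) = 0x3fea
  top 5b → 0x7 → movi [RI]
  rd: (w>>9)&0x3=0x3 → R3
  imm: (w>>0)&0x1ff=0x1ea → #490

R3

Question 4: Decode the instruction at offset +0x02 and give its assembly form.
movi R3, #412

+0x02: 3f 9c ⇒ word 0x3f9c (big)
  op=0x3f9c>>11=0x7 ⇒ movi (RI)
  rd@[10:9]=0x3 ⇒ R3
  imm@[8:0]=0x19c ⇒ #412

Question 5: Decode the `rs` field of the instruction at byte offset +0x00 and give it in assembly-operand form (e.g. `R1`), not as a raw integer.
off 0x00: read ed 00 as big → 0xed00
  opcode bits[15:11]=0x1d: sll/RR
  [10:9] rd=2 = R2
  [8:7] rs=2 = R2

R2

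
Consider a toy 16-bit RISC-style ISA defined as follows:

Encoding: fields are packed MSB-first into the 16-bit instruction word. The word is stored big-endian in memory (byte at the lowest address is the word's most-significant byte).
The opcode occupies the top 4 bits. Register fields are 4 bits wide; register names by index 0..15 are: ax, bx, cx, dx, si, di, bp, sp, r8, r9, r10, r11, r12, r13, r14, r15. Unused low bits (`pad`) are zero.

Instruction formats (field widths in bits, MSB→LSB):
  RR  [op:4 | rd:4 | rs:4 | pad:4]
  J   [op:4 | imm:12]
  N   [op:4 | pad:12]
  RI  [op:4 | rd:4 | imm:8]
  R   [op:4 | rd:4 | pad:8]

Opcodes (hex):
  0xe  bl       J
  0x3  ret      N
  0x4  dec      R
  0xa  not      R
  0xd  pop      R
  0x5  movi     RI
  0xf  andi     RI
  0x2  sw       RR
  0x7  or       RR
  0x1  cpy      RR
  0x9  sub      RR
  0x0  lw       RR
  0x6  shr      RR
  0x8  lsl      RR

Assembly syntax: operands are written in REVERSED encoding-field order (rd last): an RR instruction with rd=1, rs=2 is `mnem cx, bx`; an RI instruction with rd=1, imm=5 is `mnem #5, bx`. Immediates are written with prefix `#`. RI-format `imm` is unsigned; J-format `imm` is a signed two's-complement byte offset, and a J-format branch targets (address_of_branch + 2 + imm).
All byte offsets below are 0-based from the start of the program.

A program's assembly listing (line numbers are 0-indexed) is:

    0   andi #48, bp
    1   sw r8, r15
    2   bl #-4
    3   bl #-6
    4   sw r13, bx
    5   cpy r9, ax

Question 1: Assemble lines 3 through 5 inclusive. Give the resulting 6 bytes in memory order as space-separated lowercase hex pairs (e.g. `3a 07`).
line 3 (bl): pack op=0xe:4|imm=-6:12 = 0xeffa; big→ ef fa
line 4 (sw): pack op=0x2:4|rd=1:4|rs=13:4|pad=0:4 = 0x21d0; big→ 21 d0
line 5 (cpy): pack op=0x1:4|rd=0:4|rs=9:4|pad=0:4 = 0x1090; big→ 10 90

ef fa 21 d0 10 90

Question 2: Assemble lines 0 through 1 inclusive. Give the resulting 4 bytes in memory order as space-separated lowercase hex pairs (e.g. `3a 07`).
f6 30 2f 80

0. andi fields op=0xf:4|rd=6:4|imm=48:8 → word f630h → f6 30
1. sw fields op=0x2:4|rd=15:4|rs=8:4|pad=0:4 → word 2f80h → 2f 80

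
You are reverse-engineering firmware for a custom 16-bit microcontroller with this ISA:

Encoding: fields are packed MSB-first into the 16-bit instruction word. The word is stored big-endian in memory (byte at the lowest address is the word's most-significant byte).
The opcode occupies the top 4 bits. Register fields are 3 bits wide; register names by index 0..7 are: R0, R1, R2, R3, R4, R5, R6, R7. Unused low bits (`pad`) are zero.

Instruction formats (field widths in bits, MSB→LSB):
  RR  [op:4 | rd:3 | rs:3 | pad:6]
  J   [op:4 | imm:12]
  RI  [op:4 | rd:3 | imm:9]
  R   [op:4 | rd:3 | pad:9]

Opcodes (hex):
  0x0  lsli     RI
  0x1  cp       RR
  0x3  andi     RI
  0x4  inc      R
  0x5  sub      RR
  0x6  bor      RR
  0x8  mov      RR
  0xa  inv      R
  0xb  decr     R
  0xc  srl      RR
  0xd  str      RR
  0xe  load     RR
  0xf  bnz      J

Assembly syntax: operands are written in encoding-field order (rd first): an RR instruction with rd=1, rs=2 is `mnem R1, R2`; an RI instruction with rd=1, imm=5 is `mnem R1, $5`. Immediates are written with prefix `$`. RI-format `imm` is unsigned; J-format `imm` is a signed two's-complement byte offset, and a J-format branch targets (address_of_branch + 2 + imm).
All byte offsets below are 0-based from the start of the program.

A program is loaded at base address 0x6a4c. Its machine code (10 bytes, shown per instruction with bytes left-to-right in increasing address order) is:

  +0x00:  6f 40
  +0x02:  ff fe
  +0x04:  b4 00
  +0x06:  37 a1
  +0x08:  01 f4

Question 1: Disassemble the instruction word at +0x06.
andi R3, $417

[06] 37 a1 → 0x37a1
  op=0x37a1>>12=0x3 ⇒ andi (RI)
  [11:9] rd=3 = R3
  [8:0] imm=417 = $417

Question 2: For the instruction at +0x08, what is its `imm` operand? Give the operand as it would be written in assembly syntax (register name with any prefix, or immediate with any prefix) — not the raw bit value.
$500

[08] 01 f4 → 0x01f4
  op=0x01f4>>12=0x0 ⇒ lsli (RI)
  rd: (w>>9)&0x7=0x0 → R0
  imm: (w>>0)&0x1ff=0x1f4 → $500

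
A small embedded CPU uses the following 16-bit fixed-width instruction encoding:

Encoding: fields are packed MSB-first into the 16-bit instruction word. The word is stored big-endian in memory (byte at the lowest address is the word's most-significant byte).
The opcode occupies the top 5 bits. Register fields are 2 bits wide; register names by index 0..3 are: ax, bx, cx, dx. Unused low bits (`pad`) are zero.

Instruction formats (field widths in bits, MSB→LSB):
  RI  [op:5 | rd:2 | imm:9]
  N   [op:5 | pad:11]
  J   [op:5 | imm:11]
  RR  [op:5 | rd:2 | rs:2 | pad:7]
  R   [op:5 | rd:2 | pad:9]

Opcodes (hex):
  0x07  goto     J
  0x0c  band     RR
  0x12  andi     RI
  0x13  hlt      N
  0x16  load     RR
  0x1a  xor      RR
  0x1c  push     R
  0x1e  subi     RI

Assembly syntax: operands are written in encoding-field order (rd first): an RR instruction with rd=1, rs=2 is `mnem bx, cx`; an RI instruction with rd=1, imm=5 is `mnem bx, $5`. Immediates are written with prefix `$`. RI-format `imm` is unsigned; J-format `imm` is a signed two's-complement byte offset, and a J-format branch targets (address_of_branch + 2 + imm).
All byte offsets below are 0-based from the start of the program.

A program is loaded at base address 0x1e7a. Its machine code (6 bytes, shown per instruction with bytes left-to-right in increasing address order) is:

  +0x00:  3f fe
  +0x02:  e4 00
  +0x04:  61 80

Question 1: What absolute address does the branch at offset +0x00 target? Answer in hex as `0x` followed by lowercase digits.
0x1e7a

@+00  big-endian(3f fe) = 0x3ffe
  op=0x3ffe>>11=0x7 ⇒ goto (J)
  [10:0] imm=2046 (s11→-2) = $-2
  target = base 0x1e7a + off 0x00 + 2 + imm -2 = 0x1e7a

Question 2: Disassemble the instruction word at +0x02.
[02] e4 00 → 0xe400
  op=0xe400>>11=0x1c ⇒ push (R)
  [10:9] rd=2 = cx

push cx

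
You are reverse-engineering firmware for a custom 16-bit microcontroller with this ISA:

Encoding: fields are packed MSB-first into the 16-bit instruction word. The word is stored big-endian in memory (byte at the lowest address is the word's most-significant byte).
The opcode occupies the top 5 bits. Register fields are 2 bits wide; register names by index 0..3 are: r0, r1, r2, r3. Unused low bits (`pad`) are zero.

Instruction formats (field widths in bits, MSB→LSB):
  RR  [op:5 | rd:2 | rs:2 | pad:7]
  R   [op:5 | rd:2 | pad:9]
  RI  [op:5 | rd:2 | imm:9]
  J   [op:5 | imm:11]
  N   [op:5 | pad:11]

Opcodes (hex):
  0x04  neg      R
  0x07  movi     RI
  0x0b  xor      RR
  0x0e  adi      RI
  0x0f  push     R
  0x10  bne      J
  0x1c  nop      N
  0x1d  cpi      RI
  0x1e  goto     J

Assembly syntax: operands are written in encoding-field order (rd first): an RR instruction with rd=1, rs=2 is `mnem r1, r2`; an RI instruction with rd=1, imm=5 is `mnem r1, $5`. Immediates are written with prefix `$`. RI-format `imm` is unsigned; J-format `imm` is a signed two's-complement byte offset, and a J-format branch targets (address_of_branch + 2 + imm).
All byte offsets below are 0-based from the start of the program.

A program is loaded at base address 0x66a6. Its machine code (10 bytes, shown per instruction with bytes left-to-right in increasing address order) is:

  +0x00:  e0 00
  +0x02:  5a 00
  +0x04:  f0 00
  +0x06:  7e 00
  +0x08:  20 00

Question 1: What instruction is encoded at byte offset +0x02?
off 0x02: read 5a 00 as big → 0x5a00
  top 5b → 0xb → xor [RR]
  rd@[10:9]=0x1 ⇒ r1
  rs@[8:7]=0x0 ⇒ r0

xor r1, r0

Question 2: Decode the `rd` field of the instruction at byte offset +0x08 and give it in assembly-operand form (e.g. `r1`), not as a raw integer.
+0x08: 20 00 ⇒ word 0x2000 (big)
  top 5b → 0x4 → neg [R]
  rd@[10:9]=0x0 ⇒ r0

r0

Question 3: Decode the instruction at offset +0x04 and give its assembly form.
goto $0

off 0x04: read f0 00 as big → 0xf000
  opcode bits[15:11]=0x1e: goto/J
  [10:0] imm=0 = $0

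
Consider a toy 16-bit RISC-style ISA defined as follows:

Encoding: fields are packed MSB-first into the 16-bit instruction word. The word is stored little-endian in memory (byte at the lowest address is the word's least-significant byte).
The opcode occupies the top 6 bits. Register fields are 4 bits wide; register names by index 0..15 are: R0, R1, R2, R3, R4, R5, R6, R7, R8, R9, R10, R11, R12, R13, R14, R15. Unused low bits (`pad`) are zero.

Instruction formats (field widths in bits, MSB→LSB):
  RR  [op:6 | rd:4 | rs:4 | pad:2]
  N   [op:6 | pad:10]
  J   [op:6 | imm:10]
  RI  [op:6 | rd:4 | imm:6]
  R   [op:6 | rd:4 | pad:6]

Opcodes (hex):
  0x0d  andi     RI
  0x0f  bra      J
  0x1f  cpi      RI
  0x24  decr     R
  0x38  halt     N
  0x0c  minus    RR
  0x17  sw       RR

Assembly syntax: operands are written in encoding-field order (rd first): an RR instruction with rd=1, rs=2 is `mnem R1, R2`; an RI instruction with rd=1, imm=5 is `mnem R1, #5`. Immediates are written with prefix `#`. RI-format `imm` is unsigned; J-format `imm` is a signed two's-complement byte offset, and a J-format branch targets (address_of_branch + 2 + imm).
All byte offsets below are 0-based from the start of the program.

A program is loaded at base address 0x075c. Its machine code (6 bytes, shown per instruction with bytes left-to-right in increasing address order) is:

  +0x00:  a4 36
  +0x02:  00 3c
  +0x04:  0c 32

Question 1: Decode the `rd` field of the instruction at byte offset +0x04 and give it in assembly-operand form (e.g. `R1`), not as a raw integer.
R8

off 0x04: read 0c 32 as little → 0x320c
  opcode bits[15:10]=0xc: minus/RR
  rd: (w>>6)&0xf=0x8 → R8
  rs: (w>>2)&0xf=0x3 → R3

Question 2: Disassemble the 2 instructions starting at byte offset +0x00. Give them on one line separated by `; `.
@+00  little-endian(a4 36) = 0x36a4
  top 6b → 0xd → andi [RI]
  rd@[9:6]=0xa ⇒ R10
  imm@[5:0]=0x24 ⇒ #36
@+02  little-endian(00 3c) = 0x3c00
  top 6b → 0xf → bra [J]
  imm@[9:0]=0x0 ⇒ #0

andi R10, #36; bra #0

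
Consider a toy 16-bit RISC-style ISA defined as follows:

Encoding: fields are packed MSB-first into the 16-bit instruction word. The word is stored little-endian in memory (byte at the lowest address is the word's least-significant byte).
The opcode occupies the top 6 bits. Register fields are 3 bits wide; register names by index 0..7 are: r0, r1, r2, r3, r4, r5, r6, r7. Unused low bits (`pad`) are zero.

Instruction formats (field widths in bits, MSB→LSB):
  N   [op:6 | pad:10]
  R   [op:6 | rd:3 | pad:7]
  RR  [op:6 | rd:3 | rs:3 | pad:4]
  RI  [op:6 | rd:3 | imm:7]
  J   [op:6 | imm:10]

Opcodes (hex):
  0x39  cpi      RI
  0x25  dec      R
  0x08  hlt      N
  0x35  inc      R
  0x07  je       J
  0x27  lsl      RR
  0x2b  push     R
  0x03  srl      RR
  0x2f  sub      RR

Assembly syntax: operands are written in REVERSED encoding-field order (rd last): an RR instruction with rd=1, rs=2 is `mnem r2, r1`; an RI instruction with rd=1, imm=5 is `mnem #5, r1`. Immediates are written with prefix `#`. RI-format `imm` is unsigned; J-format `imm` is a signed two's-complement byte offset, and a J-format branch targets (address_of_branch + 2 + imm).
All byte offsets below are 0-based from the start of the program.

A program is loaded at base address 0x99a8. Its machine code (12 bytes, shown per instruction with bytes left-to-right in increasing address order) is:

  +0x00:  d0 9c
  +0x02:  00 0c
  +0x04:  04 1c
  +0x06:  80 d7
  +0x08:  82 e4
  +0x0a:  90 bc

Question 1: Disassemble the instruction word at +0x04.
je #4

+0x04: 04 1c ⇒ word 0x1c04 (little)
  opcode bits[15:10]=0x7: je/J
  imm: (w>>0)&0x3ff=0x4 → #4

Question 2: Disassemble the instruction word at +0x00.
[00] d0 9c → 0x9cd0
  op=0x9cd0>>10=0x27 ⇒ lsl (RR)
  rd@[9:7]=0x1 ⇒ r1
  rs@[6:4]=0x5 ⇒ r5

lsl r5, r1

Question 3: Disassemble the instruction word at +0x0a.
+0x0a: 90 bc ⇒ word 0xbc90 (little)
  top 6b → 0x2f → sub [RR]
  [9:7] rd=1 = r1
  [6:4] rs=1 = r1

sub r1, r1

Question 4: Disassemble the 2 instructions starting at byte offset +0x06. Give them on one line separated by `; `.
inc r7; cpi #2, r1

[06] 80 d7 → 0xd780
  op=0xd780>>10=0x35 ⇒ inc (R)
  rd: (w>>7)&0x7=0x7 → r7
[08] 82 e4 → 0xe482
  op=0xe482>>10=0x39 ⇒ cpi (RI)
  rd: (w>>7)&0x7=0x1 → r1
  imm: (w>>0)&0x7f=0x2 → #2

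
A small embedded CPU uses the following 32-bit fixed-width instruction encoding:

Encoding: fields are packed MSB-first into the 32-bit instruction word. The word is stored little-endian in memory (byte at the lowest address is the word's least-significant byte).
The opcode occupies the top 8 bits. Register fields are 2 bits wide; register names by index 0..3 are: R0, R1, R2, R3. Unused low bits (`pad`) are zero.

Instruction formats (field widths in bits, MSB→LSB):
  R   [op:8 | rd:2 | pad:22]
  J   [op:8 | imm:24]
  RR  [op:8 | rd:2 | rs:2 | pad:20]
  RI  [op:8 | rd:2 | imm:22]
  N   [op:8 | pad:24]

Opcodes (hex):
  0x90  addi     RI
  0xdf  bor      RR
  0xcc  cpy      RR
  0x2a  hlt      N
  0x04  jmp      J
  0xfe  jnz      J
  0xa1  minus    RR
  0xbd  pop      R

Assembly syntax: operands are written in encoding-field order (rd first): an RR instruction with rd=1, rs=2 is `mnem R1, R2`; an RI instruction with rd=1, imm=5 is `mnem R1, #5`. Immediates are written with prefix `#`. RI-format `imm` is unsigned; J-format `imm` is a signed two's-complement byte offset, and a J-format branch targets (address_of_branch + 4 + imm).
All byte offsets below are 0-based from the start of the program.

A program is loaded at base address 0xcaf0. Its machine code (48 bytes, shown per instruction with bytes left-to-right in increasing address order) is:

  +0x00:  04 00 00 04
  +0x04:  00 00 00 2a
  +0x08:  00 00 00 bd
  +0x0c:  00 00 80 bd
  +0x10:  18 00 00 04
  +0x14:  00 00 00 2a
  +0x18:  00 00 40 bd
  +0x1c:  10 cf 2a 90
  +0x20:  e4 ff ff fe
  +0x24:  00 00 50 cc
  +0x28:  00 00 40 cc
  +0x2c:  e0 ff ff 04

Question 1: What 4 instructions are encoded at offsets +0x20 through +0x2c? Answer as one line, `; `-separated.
off 0x20: read e4 ff ff fe as little → 0xfeffffe4
  top 8b → 0xfe → jnz [J]
  imm: (w>>0)&0xffffff=0xffffe4 (s24→-28) → #-28
off 0x24: read 00 00 50 cc as little → 0xcc500000
  top 8b → 0xcc → cpy [RR]
  rd: (w>>22)&0x3=0x1 → R1
  rs: (w>>20)&0x3=0x1 → R1
off 0x28: read 00 00 40 cc as little → 0xcc400000
  top 8b → 0xcc → cpy [RR]
  rd: (w>>22)&0x3=0x1 → R1
  rs: (w>>20)&0x3=0x0 → R0
off 0x2c: read e0 ff ff 04 as little → 0x04ffffe0
  top 8b → 0x4 → jmp [J]
  imm: (w>>0)&0xffffff=0xffffe0 (s24→-32) → #-32

jnz #-28; cpy R1, R1; cpy R1, R0; jmp #-32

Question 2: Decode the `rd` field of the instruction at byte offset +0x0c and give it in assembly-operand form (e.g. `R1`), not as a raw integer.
R2

@+0c  little-endian(00 00 80 bd) = 0xbd800000
  op=0xbd800000>>24=0xbd ⇒ pop (R)
  rd@[23:22]=0x2 ⇒ R2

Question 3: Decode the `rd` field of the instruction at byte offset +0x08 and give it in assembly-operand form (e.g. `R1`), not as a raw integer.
@+08  little-endian(00 00 00 bd) = 0xbd000000
  opcode bits[31:24]=0xbd: pop/R
  rd: (w>>22)&0x3=0x0 → R0

R0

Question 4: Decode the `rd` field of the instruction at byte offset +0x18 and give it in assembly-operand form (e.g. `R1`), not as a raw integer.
@+18  little-endian(00 00 40 bd) = 0xbd400000
  opcode bits[31:24]=0xbd: pop/R
  [23:22] rd=1 = R1

R1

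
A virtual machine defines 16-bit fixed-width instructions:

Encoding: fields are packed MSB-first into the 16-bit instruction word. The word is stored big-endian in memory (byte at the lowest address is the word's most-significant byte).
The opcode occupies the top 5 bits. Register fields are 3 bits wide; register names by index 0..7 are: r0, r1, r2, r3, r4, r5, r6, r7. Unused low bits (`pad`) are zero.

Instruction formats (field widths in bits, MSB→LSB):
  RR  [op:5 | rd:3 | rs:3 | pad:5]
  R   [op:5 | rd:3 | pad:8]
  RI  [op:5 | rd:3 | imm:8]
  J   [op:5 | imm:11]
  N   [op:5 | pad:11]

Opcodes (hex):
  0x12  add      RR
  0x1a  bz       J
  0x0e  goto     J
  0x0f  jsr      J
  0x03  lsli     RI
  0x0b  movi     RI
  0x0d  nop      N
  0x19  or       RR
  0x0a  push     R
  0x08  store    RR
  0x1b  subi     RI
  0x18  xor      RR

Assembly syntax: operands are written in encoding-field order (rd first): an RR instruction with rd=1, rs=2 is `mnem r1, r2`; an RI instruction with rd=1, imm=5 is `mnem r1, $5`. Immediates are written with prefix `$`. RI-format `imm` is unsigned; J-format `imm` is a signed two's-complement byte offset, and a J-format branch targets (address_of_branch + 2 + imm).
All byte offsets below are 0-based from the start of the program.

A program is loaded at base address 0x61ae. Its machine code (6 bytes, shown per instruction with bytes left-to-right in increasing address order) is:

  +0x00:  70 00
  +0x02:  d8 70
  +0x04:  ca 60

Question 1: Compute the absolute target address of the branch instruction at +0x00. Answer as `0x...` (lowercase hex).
0x61b0

@+00  big-endian(70 00) = 0x7000
  op=0x7000>>11=0xe ⇒ goto (J)
  imm@[10:0]=0x0 ⇒ $0
  target = base 0x61ae + off 0x00 + 2 + imm 0 = 0x61b0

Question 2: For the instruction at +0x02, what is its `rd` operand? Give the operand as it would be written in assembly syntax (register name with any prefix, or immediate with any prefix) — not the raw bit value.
[02] d8 70 → 0xd870
  op=0xd870>>11=0x1b ⇒ subi (RI)
  rd@[10:8]=0x0 ⇒ r0
  imm@[7:0]=0x70 ⇒ $112

r0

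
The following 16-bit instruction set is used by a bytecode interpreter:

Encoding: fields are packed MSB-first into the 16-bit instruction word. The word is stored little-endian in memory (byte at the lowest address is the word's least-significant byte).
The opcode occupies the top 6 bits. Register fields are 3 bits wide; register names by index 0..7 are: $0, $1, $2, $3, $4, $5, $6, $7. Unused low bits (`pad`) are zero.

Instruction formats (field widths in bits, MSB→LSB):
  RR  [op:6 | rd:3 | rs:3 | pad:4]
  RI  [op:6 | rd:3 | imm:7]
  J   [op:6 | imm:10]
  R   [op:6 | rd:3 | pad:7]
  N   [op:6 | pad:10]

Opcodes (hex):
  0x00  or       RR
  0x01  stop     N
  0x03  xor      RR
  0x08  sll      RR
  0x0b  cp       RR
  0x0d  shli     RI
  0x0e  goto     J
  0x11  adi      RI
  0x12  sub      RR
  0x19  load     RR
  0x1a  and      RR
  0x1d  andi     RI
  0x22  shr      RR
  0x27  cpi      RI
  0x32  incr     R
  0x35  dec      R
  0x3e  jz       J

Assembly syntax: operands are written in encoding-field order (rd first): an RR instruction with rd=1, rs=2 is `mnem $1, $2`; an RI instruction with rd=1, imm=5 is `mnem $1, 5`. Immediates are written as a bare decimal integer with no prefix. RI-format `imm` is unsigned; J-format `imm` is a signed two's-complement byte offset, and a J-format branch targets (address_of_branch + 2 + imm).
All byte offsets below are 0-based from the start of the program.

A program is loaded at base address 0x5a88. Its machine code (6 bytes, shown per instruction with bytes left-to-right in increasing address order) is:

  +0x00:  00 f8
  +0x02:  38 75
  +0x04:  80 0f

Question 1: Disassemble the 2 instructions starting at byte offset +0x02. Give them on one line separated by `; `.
andi $2, 56; xor $7, $0

+0x02: 38 75 ⇒ word 0x7538 (little)
  opcode bits[15:10]=0x1d: andi/RI
  [9:7] rd=2 = $2
  [6:0] imm=56 = 56
+0x04: 80 0f ⇒ word 0x0f80 (little)
  opcode bits[15:10]=0x3: xor/RR
  [9:7] rd=7 = $7
  [6:4] rs=0 = $0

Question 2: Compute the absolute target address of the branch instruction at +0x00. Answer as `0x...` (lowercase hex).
@+00  little-endian(00 f8) = 0xf800
  top 6b → 0x3e → jz [J]
  [9:0] imm=0 = 0
  target = base 0x5a88 + off 0x00 + 2 + imm 0 = 0x5a8a

0x5a8a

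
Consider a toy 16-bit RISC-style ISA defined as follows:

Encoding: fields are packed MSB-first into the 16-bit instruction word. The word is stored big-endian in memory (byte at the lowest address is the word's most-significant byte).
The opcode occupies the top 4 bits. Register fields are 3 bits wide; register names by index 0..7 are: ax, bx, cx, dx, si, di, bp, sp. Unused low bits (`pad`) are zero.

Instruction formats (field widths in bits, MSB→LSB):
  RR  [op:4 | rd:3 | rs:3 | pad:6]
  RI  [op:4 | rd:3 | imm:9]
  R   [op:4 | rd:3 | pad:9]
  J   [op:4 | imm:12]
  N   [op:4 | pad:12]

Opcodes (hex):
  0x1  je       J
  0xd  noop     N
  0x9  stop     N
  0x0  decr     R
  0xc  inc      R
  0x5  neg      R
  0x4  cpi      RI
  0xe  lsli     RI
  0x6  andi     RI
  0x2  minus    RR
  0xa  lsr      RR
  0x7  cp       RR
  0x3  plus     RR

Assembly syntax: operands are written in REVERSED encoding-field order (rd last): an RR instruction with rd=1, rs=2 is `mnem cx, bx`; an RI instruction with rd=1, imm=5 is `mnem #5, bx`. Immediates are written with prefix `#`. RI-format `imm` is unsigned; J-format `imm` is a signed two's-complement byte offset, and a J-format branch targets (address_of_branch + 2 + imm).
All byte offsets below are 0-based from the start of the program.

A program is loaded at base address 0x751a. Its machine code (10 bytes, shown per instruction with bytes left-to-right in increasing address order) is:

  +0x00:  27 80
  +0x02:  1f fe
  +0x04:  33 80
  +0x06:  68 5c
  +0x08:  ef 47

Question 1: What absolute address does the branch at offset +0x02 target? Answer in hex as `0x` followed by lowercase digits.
+0x02: 1f fe ⇒ word 0x1ffe (big)
  opcode bits[15:12]=0x1: je/J
  imm@[11:0]=0xffe (s12→-2) ⇒ #-2
  target = base 0x751a + off 0x02 + 2 + imm -2 = 0x751c

0x751c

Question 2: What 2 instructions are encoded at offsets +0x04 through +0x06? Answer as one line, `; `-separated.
off 0x04: read 33 80 as big → 0x3380
  op=0x3380>>12=0x3 ⇒ plus (RR)
  rd: (w>>9)&0x7=0x1 → bx
  rs: (w>>6)&0x7=0x6 → bp
off 0x06: read 68 5c as big → 0x685c
  op=0x685c>>12=0x6 ⇒ andi (RI)
  rd: (w>>9)&0x7=0x4 → si
  imm: (w>>0)&0x1ff=0x5c → #92

plus bp, bx; andi #92, si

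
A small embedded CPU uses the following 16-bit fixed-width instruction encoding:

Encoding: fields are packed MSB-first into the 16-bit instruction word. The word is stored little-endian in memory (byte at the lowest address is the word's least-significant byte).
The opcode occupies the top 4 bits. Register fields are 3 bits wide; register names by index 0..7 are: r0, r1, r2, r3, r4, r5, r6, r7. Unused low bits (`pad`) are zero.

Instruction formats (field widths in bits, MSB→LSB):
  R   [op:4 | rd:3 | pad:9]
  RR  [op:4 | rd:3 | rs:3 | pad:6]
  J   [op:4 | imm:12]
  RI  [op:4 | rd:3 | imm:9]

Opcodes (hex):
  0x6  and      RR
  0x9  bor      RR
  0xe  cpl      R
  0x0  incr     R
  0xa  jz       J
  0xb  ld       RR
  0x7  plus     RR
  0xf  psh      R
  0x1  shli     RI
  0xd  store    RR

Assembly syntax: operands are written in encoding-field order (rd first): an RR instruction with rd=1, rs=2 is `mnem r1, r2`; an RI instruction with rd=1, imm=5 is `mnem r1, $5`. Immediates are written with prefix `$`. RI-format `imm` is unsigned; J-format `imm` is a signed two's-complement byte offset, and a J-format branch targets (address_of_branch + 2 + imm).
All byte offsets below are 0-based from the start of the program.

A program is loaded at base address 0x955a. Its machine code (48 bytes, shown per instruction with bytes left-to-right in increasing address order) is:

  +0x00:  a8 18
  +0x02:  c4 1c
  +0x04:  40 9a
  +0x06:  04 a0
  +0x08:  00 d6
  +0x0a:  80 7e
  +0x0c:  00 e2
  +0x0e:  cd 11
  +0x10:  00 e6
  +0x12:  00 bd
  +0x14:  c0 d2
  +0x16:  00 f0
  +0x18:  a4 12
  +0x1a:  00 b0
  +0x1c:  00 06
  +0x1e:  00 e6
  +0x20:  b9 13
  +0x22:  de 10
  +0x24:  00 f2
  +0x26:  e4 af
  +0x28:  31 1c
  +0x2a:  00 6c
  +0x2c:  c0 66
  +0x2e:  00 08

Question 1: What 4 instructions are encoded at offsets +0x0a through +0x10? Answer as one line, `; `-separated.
off 0x0a: read 80 7e as little → 0x7e80
  opcode bits[15:12]=0x7: plus/RR
  [11:9] rd=7 = r7
  [8:6] rs=2 = r2
off 0x0c: read 00 e2 as little → 0xe200
  opcode bits[15:12]=0xe: cpl/R
  [11:9] rd=1 = r1
off 0x0e: read cd 11 as little → 0x11cd
  opcode bits[15:12]=0x1: shli/RI
  [11:9] rd=0 = r0
  [8:0] imm=461 = $461
off 0x10: read 00 e6 as little → 0xe600
  opcode bits[15:12]=0xe: cpl/R
  [11:9] rd=3 = r3

plus r7, r2; cpl r1; shli r0, $461; cpl r3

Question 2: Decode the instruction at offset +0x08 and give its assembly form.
store r3, r0

off 0x08: read 00 d6 as little → 0xd600
  op=0xd600>>12=0xd ⇒ store (RR)
  rd: (w>>9)&0x7=0x3 → r3
  rs: (w>>6)&0x7=0x0 → r0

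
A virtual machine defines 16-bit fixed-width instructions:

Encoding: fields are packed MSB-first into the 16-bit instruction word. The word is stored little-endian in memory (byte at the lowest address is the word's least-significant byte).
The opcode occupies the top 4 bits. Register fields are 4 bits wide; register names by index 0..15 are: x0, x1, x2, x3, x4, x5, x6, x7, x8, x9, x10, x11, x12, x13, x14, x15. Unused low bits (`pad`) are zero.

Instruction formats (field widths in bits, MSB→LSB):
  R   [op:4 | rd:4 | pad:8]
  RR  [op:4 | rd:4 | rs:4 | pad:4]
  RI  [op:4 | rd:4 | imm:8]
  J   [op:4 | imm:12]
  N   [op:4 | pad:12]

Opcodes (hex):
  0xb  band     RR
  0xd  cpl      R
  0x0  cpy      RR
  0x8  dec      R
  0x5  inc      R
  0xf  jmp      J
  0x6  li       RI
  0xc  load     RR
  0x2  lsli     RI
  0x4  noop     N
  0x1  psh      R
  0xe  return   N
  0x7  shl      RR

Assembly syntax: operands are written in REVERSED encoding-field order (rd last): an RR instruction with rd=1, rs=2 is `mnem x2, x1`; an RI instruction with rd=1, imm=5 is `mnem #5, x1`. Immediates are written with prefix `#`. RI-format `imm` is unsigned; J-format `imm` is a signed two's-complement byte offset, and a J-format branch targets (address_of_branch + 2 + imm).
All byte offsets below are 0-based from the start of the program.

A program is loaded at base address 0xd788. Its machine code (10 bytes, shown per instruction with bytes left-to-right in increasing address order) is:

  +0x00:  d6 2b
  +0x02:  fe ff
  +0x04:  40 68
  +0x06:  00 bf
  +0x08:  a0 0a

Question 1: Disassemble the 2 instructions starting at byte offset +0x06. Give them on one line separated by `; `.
band x0, x15; cpy x10, x10

off 0x06: read 00 bf as little → 0xbf00
  top 4b → 0xb → band [RR]
  [11:8] rd=15 = x15
  [7:4] rs=0 = x0
off 0x08: read a0 0a as little → 0x0aa0
  top 4b → 0x0 → cpy [RR]
  [11:8] rd=10 = x10
  [7:4] rs=10 = x10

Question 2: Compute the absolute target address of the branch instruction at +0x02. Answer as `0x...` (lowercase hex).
@+02  little-endian(fe ff) = 0xfffe
  op=0xfffe>>12=0xf ⇒ jmp (J)
  [11:0] imm=4094 (s12→-2) = #-2
  target = base 0xd788 + off 0x02 + 2 + imm -2 = 0xd78a

0xd78a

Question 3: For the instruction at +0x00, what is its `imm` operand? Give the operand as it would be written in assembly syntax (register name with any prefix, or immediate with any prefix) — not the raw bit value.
#214

+0x00: d6 2b ⇒ word 0x2bd6 (little)
  opcode bits[15:12]=0x2: lsli/RI
  rd@[11:8]=0xb ⇒ x11
  imm@[7:0]=0xd6 ⇒ #214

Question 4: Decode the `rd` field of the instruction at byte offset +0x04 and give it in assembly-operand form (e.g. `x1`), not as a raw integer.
x8

+0x04: 40 68 ⇒ word 0x6840 (little)
  op=0x6840>>12=0x6 ⇒ li (RI)
  [11:8] rd=8 = x8
  [7:0] imm=64 = #64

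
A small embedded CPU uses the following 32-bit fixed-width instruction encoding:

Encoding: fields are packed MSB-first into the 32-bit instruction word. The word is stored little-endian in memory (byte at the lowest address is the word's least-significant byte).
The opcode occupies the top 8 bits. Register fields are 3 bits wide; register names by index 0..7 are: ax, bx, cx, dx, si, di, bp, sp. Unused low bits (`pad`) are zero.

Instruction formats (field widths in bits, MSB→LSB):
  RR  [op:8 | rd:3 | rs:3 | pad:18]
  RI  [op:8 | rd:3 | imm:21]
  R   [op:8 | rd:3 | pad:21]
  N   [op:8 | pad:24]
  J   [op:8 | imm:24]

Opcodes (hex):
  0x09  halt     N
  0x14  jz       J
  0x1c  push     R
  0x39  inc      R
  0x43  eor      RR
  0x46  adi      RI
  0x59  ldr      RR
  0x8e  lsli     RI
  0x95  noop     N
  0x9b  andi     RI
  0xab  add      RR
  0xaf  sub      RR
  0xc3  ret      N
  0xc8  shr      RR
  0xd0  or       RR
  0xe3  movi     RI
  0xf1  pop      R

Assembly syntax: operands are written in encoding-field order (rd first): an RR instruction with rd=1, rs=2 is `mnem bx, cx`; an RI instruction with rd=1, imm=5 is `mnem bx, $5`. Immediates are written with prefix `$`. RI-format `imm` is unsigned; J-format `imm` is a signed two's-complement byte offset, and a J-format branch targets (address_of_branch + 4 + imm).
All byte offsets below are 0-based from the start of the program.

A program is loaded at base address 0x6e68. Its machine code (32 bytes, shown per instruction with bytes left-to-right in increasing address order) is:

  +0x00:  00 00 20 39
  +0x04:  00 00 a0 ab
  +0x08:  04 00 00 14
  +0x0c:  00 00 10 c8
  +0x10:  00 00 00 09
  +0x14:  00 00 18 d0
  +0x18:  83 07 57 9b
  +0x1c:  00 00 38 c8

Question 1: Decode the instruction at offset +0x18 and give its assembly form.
andi cx, $1509251

@+18  little-endian(83 07 57 9b) = 0x9b570783
  opcode bits[31:24]=0x9b: andi/RI
  [23:21] rd=2 = cx
  [20:0] imm=1509251 = $1509251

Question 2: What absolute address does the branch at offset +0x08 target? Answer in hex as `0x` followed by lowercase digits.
off 0x08: read 04 00 00 14 as little → 0x14000004
  op=0x14000004>>24=0x14 ⇒ jz (J)
  imm@[23:0]=0x4 ⇒ $4
  target = base 0x6e68 + off 0x08 + 4 + imm 4 = 0x6e78

0x6e78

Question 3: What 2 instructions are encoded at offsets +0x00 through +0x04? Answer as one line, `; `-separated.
+0x00: 00 00 20 39 ⇒ word 0x39200000 (little)
  top 8b → 0x39 → inc [R]
  rd@[23:21]=0x1 ⇒ bx
+0x04: 00 00 a0 ab ⇒ word 0xaba00000 (little)
  top 8b → 0xab → add [RR]
  rd@[23:21]=0x5 ⇒ di
  rs@[20:18]=0x0 ⇒ ax

inc bx; add di, ax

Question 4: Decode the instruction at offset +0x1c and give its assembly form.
[1c] 00 00 38 c8 → 0xc8380000
  opcode bits[31:24]=0xc8: shr/RR
  [23:21] rd=1 = bx
  [20:18] rs=6 = bp

shr bx, bp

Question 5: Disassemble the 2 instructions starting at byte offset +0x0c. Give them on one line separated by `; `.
+0x0c: 00 00 10 c8 ⇒ word 0xc8100000 (little)
  op=0xc8100000>>24=0xc8 ⇒ shr (RR)
  [23:21] rd=0 = ax
  [20:18] rs=4 = si
+0x10: 00 00 00 09 ⇒ word 0x09000000 (little)
  op=0x09000000>>24=0x9 ⇒ halt (N)

shr ax, si; halt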